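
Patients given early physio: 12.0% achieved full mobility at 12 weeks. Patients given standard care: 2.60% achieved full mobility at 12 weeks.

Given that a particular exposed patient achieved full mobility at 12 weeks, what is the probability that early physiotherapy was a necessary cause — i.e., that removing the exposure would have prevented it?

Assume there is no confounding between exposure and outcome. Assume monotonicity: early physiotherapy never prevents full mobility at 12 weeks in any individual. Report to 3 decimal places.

p₁ = 0.12, p₀ = 0.026.
Under exogeneity and monotonicity, PN = (p₁ − p₀) / p₁.
PN = (0.12 − 0.026) / 0.12 = 0.094 / 0.12 ≈ 0.7833

PN ≈ 0.783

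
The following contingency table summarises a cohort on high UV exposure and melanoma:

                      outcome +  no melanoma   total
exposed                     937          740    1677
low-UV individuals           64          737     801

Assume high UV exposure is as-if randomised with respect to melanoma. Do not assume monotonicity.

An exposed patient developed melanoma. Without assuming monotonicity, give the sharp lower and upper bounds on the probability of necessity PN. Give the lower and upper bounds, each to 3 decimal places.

0.857 ≤ PN ≤ 1.000

p₁ = P(outcome | exposed) = 937/1677 = 0.55874
p₀ = P(outcome | unexposed) = 64/801 = 0.0799
Under exogeneity alone the bounds on PN are max{0,(p₁−p₀)/p₁} ≤ PN ≤ min{1,(1−p₀)/p₁}.
  lower = (p₁ − p₀)/p₁ = 0.47884 / 0.55874 ≈ 0.8570
  upper = min{1, (1 − p₀)/p₁} = 0.9201 / 0.55874 ≈ 1.6468 → capped at 1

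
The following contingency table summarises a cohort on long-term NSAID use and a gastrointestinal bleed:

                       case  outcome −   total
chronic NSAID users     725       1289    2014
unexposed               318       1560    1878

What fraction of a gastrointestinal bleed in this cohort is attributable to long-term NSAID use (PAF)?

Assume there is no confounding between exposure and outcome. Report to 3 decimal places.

PAF ≈ 0.368

p₁ = P(outcome | exposed) = 725/2014 = 0.35998
p₀ = P(outcome | unexposed) = 318/1878 = 0.16933
Exposure prevalence π = 2014/3892 = 0.51747; overall risk P(Y=1) = 0.26799.
Under exogeneity, PAF = [P(Y=1) − p₀]/P(Y=1).
PAF = (0.26799 − 0.16933) / 0.26799 ≈ 0.3681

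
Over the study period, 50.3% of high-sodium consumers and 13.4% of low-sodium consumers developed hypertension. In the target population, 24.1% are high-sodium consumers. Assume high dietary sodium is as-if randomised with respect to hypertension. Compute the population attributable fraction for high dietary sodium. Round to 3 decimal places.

p₁ = 0.503, p₀ = 0.134.
Overall risk P(Y=1) = π·p₁ + (1−π)·p₀ = 0.241×0.503 + 0.759×0.134 = 0.22293.
Under exogeneity, PAF = [P(Y=1) − p₀] / P(Y=1).
PAF = (0.22293 − 0.134) / 0.22293 ≈ 0.3989

PAF ≈ 0.399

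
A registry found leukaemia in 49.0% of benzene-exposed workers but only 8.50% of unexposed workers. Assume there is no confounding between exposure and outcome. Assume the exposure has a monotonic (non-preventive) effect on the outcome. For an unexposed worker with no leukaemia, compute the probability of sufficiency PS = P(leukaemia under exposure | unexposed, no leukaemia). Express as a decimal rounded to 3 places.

p₁ = 0.49, p₀ = 0.085.
Under exogeneity and monotonicity, PS = (p₁ − p₀) / (1 − p₀).
PS = (0.49 − 0.085) / (1 − 0.085) = 0.405 / 0.915 ≈ 0.4426

PS ≈ 0.443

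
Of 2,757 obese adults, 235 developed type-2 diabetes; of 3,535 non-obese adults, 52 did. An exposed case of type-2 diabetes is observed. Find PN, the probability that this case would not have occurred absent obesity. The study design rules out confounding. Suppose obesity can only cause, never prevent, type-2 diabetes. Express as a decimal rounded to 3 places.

p₁ = P(outcome | exposed) = 235/2757 = 0.085238
p₀ = P(outcome | unexposed) = 52/3535 = 0.01471
Under exogeneity and monotonicity, PN = (p₁ − p₀) / p₁.
PN = (0.085238 − 0.01471) / 0.085238 = 0.070528 / 0.085238 ≈ 0.8274

PN ≈ 0.827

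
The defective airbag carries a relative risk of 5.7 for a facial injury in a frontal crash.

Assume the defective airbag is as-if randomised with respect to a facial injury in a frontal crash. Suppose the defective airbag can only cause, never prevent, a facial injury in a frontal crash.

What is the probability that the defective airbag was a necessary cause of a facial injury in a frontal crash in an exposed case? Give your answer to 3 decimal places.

Under exogeneity and monotonicity, PN = (RR − 1) / RR = 1 − 1/RR.
PN = (5.7 − 1) / 5.7 = 4.7 / 5.7 ≈ 0.8246

PN ≈ 0.825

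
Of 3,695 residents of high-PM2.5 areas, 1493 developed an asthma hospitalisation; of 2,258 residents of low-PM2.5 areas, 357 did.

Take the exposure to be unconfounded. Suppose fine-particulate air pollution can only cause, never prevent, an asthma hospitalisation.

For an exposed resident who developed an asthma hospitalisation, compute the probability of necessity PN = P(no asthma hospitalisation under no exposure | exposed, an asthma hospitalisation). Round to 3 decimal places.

p₁ = P(outcome | exposed) = 1493/3695 = 0.40406
p₀ = P(outcome | unexposed) = 357/2258 = 0.1581
Under exogeneity and monotonicity, PN = (p₁ − p₀) / p₁.
PN = (0.40406 − 0.1581) / 0.40406 = 0.24596 / 0.40406 ≈ 0.6087

PN ≈ 0.609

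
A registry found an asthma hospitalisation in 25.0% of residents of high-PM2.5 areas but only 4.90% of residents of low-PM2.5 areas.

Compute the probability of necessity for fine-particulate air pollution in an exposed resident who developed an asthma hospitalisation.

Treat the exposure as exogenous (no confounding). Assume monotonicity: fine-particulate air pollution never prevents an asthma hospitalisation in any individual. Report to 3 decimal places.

PN ≈ 0.804

p₁ = 0.25, p₀ = 0.049.
Under exogeneity and monotonicity, PN = (p₁ − p₀) / p₁.
PN = (0.25 − 0.049) / 0.25 = 0.201 / 0.25 ≈ 0.8040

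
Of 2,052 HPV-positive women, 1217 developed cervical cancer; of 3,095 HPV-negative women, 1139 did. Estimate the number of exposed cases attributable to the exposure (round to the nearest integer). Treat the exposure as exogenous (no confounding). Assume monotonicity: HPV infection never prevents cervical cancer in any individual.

about 462 cases

p₁ = P(outcome | exposed) = 1217/2052 = 0.59308
p₀ = P(outcome | unexposed) = 1139/3095 = 0.36801
PN = (p₁ − p₀)/p₁ = (0.59308 − 0.36801) / 0.59308 ≈ 0.37949.
Attributable cases ≈ PN × (exposed cases) = 0.37949 × 1217 ≈ 461.84.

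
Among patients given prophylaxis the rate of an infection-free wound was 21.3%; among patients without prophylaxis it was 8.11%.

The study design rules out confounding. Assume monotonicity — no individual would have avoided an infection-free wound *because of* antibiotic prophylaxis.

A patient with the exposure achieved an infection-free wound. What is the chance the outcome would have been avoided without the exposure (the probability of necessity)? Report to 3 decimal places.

p₁ = 0.213, p₀ = 0.0811.
Under exogeneity and monotonicity, PN = (p₁ − p₀) / p₁.
PN = (0.213 − 0.0811) / 0.213 = 0.1319 / 0.213 ≈ 0.6192

PN ≈ 0.619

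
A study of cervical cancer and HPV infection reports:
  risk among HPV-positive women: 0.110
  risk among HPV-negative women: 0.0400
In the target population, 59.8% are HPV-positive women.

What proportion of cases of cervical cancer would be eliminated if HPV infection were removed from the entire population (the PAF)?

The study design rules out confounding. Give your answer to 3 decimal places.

PAF ≈ 0.511

Let p₁ = 0.11, p₀ = 0.04.
Overall risk P(Y=1) = π·p₁ + (1−π)·p₀ = 0.598×0.11 + 0.402×0.04 = 0.08186.
Under exogeneity, PAF = [P(Y=1) − p₀] / P(Y=1).
PAF = (0.08186 − 0.04) / 0.08186 ≈ 0.5114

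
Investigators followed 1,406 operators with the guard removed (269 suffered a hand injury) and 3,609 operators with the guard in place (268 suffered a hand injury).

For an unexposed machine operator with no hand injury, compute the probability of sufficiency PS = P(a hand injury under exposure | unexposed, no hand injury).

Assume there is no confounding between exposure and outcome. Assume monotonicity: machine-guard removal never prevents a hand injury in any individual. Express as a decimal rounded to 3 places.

p₁ = P(outcome | exposed) = 269/1406 = 0.19132
p₀ = P(outcome | unexposed) = 268/3609 = 0.074259
Under exogeneity and monotonicity, PS = (p₁ − p₀) / (1 − p₀).
PS = (0.19132 − 0.074259) / (1 − 0.074259) = 0.11706 / 0.92574 ≈ 0.1265

PS ≈ 0.126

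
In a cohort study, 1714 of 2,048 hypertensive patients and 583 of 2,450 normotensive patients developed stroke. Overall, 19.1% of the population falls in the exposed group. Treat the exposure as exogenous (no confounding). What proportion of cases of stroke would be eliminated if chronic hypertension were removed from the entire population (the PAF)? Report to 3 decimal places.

PAF ≈ 0.325

p₁ = P(outcome | exposed) = 1714/2048 = 0.83691
p₀ = P(outcome | unexposed) = 583/2450 = 0.23796
Overall risk P(Y=1) = π·p₁ + (1−π)·p₀ = 0.191×0.83691 + 0.809×0.23796 = 0.35236.
Under exogeneity, PAF = [P(Y=1) − p₀] / P(Y=1).
PAF = (0.35236 − 0.23796) / 0.35236 ≈ 0.3247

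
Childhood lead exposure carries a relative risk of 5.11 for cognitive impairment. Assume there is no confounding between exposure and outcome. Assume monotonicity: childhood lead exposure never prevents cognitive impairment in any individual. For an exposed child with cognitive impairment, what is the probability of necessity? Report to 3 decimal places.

PN ≈ 0.804

Under exogeneity and monotonicity, PN = (RR − 1) / RR = 1 − 1/RR.
PN = (5.11 − 1) / 5.11 = 4.11 / 5.11 ≈ 0.8043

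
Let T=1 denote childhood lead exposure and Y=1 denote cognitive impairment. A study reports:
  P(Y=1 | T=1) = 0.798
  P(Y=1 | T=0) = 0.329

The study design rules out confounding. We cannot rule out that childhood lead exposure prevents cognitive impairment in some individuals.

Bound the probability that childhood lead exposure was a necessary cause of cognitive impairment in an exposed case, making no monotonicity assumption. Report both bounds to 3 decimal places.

0.588 ≤ PN ≤ 0.841

Let p₁ = 0.798, p₀ = 0.329.
Under exogeneity alone the bounds on PN are max{0,(p₁−p₀)/p₁} ≤ PN ≤ min{1,(1−p₀)/p₁}.
  lower = (p₁ − p₀)/p₁ = 0.469 / 0.798 ≈ 0.5877
  upper = min{1, (1 − p₀)/p₁} = 0.671 / 0.798 ≈ 0.8409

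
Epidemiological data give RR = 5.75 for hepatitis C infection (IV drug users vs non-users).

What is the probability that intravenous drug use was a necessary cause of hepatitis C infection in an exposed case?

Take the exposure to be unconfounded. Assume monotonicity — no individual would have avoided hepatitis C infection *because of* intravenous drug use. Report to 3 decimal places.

PN ≈ 0.826

Under exogeneity and monotonicity, PN = (RR − 1) / RR = 1 − 1/RR.
PN = (5.75 − 1) / 5.75 = 4.75 / 5.75 ≈ 0.8261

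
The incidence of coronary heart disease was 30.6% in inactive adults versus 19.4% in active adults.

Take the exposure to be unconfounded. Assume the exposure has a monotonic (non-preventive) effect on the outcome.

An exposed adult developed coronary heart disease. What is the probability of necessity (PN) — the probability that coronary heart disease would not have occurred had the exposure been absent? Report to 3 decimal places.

p₁ = 0.306, p₀ = 0.194.
Under exogeneity and monotonicity, PN = (p₁ − p₀) / p₁.
PN = (0.306 − 0.194) / 0.306 = 0.112 / 0.306 ≈ 0.3660

PN ≈ 0.366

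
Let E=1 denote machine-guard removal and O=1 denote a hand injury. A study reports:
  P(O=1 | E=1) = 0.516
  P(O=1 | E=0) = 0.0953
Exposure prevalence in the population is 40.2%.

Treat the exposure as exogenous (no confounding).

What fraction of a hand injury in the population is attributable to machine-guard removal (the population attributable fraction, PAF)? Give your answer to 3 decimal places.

Let p₁ = 0.516, p₀ = 0.0953.
Overall risk P(Y=1) = π·p₁ + (1−π)·p₀ = 0.402×0.516 + 0.598×0.0953 = 0.26442.
Under exogeneity, PAF = [P(Y=1) − p₀] / P(Y=1).
PAF = (0.26442 − 0.0953) / 0.26442 ≈ 0.6396

PAF ≈ 0.640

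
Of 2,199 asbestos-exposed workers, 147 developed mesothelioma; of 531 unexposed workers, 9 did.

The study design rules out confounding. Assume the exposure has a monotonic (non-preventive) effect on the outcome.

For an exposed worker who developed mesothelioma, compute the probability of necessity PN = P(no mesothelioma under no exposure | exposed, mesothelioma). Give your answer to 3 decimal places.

p₁ = P(outcome | exposed) = 147/2199 = 0.066849
p₀ = P(outcome | unexposed) = 9/531 = 0.016949
Under exogeneity and monotonicity, PN = (p₁ − p₀) / p₁.
PN = (0.066849 − 0.016949) / 0.066849 = 0.049899 / 0.066849 ≈ 0.7465

PN ≈ 0.746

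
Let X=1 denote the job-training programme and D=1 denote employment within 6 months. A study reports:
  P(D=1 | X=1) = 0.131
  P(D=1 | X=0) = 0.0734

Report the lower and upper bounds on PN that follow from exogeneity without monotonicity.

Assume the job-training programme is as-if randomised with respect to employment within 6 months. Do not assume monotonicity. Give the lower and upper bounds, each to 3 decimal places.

0.440 ≤ PN ≤ 1.000

Let p₁ = 0.131, p₀ = 0.0734.
Under exogeneity alone the bounds on PN are max{0,(p₁−p₀)/p₁} ≤ PN ≤ min{1,(1−p₀)/p₁}.
  lower = (p₁ − p₀)/p₁ = 0.0576 / 0.131 ≈ 0.4397
  upper = min{1, (1 − p₀)/p₁} = 0.9266 / 0.131 ≈ 7.0733 → capped at 1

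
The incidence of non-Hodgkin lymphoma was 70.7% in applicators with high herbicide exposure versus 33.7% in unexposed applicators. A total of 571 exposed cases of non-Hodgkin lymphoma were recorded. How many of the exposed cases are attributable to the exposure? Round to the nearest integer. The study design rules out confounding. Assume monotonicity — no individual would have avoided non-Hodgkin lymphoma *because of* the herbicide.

about 299 cases

p₁ = 0.707, p₀ = 0.337.
PN = (p₁ − p₀)/p₁ = (0.707 − 0.337) / 0.707 ≈ 0.52334.
Attributable cases ≈ PN × (exposed cases) = 0.52334 × 571 ≈ 298.83.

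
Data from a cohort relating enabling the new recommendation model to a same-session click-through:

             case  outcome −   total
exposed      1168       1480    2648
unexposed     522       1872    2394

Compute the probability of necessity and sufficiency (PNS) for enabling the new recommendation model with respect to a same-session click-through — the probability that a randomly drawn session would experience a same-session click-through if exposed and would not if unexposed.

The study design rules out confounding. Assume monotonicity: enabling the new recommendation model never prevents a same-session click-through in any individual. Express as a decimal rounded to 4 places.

p₁ = P(outcome | exposed) = 1168/2648 = 0.44109
p₀ = P(outcome | unexposed) = 522/2394 = 0.21805
Under exogeneity and monotonicity, PNS = p₁ − p₀.
PNS = 0.44109 − 0.21805 = 0.22304

PNS ≈ 0.2230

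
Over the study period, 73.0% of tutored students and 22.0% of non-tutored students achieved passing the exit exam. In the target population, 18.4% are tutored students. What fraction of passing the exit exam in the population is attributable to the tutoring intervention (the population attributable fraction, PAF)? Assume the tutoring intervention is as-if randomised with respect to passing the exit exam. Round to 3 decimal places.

p₁ = 0.73, p₀ = 0.22.
Overall risk P(Y=1) = π·p₁ + (1−π)·p₀ = 0.184×0.73 + 0.816×0.22 = 0.31384.
Under exogeneity, PAF = [P(Y=1) − p₀] / P(Y=1).
PAF = (0.31384 − 0.22) / 0.31384 ≈ 0.2990

PAF ≈ 0.299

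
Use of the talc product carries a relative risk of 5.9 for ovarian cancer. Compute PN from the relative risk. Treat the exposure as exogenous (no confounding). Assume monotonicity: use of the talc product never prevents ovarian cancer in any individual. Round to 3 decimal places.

Under exogeneity and monotonicity, PN = (RR − 1) / RR = 1 − 1/RR.
PN = (5.9 − 1) / 5.9 = 4.9 / 5.9 ≈ 0.8305

PN ≈ 0.831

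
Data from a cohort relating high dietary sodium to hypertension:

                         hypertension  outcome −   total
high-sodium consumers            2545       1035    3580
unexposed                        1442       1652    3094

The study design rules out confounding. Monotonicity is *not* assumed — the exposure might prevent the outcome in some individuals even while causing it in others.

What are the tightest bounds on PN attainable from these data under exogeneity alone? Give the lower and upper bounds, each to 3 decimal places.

0.344 ≤ PN ≤ 0.751

p₁ = P(outcome | exposed) = 2545/3580 = 0.71089
p₀ = P(outcome | unexposed) = 1442/3094 = 0.46606
Under exogeneity alone the bounds on PN are max{0,(p₁−p₀)/p₁} ≤ PN ≤ min{1,(1−p₀)/p₁}.
  lower = (p₁ − p₀)/p₁ = 0.24483 / 0.71089 ≈ 0.3444
  upper = min{1, (1 − p₀)/p₁} = 0.53394 / 0.71089 ≈ 0.7511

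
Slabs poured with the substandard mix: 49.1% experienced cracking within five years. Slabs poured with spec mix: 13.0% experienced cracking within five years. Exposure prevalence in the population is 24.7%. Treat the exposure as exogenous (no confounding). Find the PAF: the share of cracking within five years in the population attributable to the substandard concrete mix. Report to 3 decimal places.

p₁ = 0.491, p₀ = 0.13.
Overall risk P(Y=1) = π·p₁ + (1−π)·p₀ = 0.247×0.491 + 0.753×0.13 = 0.21917.
Under exogeneity, PAF = [P(Y=1) − p₀] / P(Y=1).
PAF = (0.21917 − 0.13) / 0.21917 ≈ 0.4068

PAF ≈ 0.407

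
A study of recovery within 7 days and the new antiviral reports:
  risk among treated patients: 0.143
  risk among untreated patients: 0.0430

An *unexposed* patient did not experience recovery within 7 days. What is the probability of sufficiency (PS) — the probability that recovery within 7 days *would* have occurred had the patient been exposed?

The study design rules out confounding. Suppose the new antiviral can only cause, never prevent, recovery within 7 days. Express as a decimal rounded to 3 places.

Let p₁ = 0.143, p₀ = 0.043.
Under exogeneity and monotonicity, PS = (p₁ − p₀) / (1 − p₀).
PS = (0.143 − 0.043) / (1 − 0.043) = 0.1 / 0.957 ≈ 0.1045

PS ≈ 0.104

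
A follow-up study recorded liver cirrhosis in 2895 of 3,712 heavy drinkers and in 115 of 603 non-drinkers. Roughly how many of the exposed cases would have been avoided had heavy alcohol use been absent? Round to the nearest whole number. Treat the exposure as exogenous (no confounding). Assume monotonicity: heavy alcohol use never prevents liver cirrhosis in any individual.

p₁ = P(outcome | exposed) = 2895/3712 = 0.7799
p₀ = P(outcome | unexposed) = 115/603 = 0.19071
PN = (p₁ − p₀)/p₁ = (0.7799 − 0.19071) / 0.7799 ≈ 0.75547.
Attributable cases ≈ PN × (exposed cases) = 0.75547 × 2895 ≈ 2187.07.

about 2187 cases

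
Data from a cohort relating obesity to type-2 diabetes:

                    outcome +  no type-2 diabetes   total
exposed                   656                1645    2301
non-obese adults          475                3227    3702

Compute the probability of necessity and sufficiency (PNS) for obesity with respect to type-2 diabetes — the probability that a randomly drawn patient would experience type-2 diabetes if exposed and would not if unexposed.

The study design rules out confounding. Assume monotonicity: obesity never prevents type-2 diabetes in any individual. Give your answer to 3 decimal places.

PNS ≈ 0.157

p₁ = P(outcome | exposed) = 656/2301 = 0.28509
p₀ = P(outcome | unexposed) = 475/3702 = 0.12831
Under exogeneity and monotonicity, PNS = p₁ − p₀.
PNS = 0.28509 − 0.12831 = 0.15678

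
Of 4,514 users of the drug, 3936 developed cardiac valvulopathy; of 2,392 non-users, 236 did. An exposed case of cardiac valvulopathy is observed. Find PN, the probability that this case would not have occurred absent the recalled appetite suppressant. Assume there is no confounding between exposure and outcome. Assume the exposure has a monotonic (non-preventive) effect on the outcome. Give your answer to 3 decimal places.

PN ≈ 0.887

p₁ = P(outcome | exposed) = 3936/4514 = 0.87195
p₀ = P(outcome | unexposed) = 236/2392 = 0.098662
Under exogeneity and monotonicity, PN = (p₁ − p₀) / p₁.
PN = (0.87195 − 0.098662) / 0.87195 = 0.77329 / 0.87195 ≈ 0.8868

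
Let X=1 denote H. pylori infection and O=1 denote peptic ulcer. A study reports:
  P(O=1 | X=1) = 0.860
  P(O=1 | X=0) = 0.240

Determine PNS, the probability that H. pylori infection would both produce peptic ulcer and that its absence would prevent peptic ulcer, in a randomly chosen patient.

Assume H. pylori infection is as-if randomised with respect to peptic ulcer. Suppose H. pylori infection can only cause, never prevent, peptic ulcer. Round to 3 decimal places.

Let p₁ = 0.86, p₀ = 0.24.
Under exogeneity and monotonicity, PNS = p₁ − p₀.
PNS = 0.86 − 0.24 = 0.62

PNS ≈ 0.620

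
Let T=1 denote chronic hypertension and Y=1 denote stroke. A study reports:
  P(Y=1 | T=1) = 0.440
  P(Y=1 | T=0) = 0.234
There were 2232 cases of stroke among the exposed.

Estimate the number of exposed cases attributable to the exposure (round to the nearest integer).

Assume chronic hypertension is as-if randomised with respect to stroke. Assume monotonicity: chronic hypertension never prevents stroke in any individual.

about 1045 cases

Let p₁ = 0.44, p₀ = 0.234.
PN = (p₁ − p₀)/p₁ = (0.44 − 0.234) / 0.44 ≈ 0.46818.
Attributable cases ≈ PN × (exposed cases) = 0.46818 × 2232 ≈ 1044.98.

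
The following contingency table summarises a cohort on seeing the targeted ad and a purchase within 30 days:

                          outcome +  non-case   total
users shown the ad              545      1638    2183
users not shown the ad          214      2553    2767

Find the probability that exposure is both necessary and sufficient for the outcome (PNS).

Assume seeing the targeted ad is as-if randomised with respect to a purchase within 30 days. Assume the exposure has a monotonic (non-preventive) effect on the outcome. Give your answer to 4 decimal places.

PNS ≈ 0.1723

p₁ = P(outcome | exposed) = 545/2183 = 0.24966
p₀ = P(outcome | unexposed) = 214/2767 = 0.07734
Under exogeneity and monotonicity, PNS = p₁ − p₀.
PNS = 0.24966 − 0.07734 = 0.17232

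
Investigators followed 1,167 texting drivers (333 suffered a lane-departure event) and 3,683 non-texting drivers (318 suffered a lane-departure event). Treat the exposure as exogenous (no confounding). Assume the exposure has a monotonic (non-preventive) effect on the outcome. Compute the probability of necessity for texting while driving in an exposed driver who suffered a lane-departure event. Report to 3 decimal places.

PN ≈ 0.697

p₁ = P(outcome | exposed) = 333/1167 = 0.28535
p₀ = P(outcome | unexposed) = 318/3683 = 0.086343
Under exogeneity and monotonicity, PN = (p₁ − p₀) / p₁.
PN = (0.28535 − 0.086343) / 0.28535 = 0.199 / 0.28535 ≈ 0.6974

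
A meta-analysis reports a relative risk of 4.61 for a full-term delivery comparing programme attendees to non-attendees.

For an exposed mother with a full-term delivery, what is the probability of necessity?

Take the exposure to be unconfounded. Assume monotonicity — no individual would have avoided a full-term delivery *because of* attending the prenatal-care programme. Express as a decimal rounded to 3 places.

Under exogeneity and monotonicity, PN = (RR − 1) / RR = 1 − 1/RR.
PN = (4.61 − 1) / 4.61 = 3.61 / 4.61 ≈ 0.7831

PN ≈ 0.783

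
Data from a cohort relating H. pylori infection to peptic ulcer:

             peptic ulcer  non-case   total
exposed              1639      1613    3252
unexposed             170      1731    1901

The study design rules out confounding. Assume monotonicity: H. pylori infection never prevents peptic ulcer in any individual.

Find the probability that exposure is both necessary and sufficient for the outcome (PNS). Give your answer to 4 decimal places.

p₁ = P(outcome | exposed) = 1639/3252 = 0.504
p₀ = P(outcome | unexposed) = 170/1901 = 0.089427
Under exogeneity and monotonicity, PNS = p₁ − p₀.
PNS = 0.504 − 0.089427 = 0.41457

PNS ≈ 0.4146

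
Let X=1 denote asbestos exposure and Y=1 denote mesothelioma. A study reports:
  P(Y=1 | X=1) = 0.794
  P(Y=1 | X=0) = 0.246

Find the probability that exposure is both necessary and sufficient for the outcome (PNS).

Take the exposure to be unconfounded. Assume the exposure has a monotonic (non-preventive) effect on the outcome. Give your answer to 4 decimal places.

Let p₁ = 0.794, p₀ = 0.246.
Under exogeneity and monotonicity, PNS = p₁ − p₀.
PNS = 0.794 − 0.246 = 0.548

PNS ≈ 0.5480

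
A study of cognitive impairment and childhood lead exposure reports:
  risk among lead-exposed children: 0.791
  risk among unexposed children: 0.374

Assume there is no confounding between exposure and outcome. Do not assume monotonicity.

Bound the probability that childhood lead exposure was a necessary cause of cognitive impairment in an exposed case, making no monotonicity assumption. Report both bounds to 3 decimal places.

Let p₁ = 0.791, p₀ = 0.374.
Under exogeneity alone the bounds on PN are max{0,(p₁−p₀)/p₁} ≤ PN ≤ min{1,(1−p₀)/p₁}.
  lower = (p₁ − p₀)/p₁ = 0.417 / 0.791 ≈ 0.5272
  upper = min{1, (1 − p₀)/p₁} = 0.626 / 0.791 ≈ 0.7914

0.527 ≤ PN ≤ 0.791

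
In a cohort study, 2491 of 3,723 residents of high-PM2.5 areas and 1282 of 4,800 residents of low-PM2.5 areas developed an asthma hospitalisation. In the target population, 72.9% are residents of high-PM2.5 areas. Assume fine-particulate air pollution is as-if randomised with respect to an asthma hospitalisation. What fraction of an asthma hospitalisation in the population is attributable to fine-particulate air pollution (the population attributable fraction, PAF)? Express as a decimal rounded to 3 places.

PAF ≈ 0.523

p₁ = P(outcome | exposed) = 2491/3723 = 0.66908
p₀ = P(outcome | unexposed) = 1282/4800 = 0.26708
Overall risk P(Y=1) = π·p₁ + (1−π)·p₀ = 0.729×0.66908 + 0.271×0.26708 = 0.56014.
Under exogeneity, PAF = [P(Y=1) − p₀] / P(Y=1).
PAF = (0.56014 − 0.26708) / 0.56014 ≈ 0.5232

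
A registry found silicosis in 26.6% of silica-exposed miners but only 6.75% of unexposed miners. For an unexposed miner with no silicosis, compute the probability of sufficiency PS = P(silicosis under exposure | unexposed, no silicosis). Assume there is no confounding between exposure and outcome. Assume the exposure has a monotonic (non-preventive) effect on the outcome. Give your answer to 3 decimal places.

PS ≈ 0.213

p₁ = 0.266, p₀ = 0.0675.
Under exogeneity and monotonicity, PS = (p₁ − p₀) / (1 − p₀).
PS = (0.266 − 0.0675) / (1 − 0.0675) = 0.1985 / 0.9325 ≈ 0.2129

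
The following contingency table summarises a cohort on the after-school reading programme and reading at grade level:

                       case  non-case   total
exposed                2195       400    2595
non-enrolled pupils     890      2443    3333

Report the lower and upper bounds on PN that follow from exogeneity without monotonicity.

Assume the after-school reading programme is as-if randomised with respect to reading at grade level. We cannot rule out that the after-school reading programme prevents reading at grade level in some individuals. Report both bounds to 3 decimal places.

p₁ = P(outcome | exposed) = 2195/2595 = 0.84586
p₀ = P(outcome | unexposed) = 890/3333 = 0.26703
Under exogeneity alone the bounds on PN are max{0,(p₁−p₀)/p₁} ≤ PN ≤ min{1,(1−p₀)/p₁}.
  lower = (p₁ − p₀)/p₁ = 0.57883 / 0.84586 ≈ 0.6843
  upper = min{1, (1 − p₀)/p₁} = 0.73297 / 0.84586 ≈ 0.8665

0.684 ≤ PN ≤ 0.867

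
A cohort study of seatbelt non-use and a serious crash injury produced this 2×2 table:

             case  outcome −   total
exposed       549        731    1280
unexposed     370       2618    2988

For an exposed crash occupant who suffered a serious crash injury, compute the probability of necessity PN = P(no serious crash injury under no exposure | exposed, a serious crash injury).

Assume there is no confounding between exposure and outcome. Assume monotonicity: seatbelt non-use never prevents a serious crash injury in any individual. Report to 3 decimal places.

PN ≈ 0.711

p₁ = P(outcome | exposed) = 549/1280 = 0.42891
p₀ = P(outcome | unexposed) = 370/2988 = 0.12383
Under exogeneity and monotonicity, PN = (p₁ − p₀)/p₁.
PN = (0.42891 − 0.12383) / 0.42891 ≈ 0.7113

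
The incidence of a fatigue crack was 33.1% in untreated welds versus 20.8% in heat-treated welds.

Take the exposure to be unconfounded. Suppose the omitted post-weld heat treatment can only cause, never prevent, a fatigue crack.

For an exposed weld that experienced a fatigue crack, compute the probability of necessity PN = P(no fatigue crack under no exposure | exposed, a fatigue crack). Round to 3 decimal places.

p₁ = 0.331, p₀ = 0.208.
Under exogeneity and monotonicity, PN = (p₁ − p₀) / p₁.
PN = (0.331 − 0.208) / 0.331 = 0.123 / 0.331 ≈ 0.3716

PN ≈ 0.372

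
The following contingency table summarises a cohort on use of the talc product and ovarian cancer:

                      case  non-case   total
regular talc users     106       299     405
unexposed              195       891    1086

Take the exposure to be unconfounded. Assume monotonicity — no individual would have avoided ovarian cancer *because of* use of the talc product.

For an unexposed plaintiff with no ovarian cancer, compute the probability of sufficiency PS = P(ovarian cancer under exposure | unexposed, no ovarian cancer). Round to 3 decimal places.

PS ≈ 0.100

p₁ = P(outcome | exposed) = 106/405 = 0.26173
p₀ = P(outcome | unexposed) = 195/1086 = 0.17956
Under exogeneity and monotonicity, PS = (p₁ − p₀)/(1 − p₀).
PS = (0.26173 − 0.17956) / 0.82044 ≈ 0.1002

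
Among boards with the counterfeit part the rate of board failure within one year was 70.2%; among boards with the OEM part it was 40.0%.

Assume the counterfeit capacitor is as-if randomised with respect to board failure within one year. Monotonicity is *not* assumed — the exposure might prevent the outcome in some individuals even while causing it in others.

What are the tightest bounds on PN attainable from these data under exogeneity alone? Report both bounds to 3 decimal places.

p₁ = 0.702, p₀ = 0.4.
Under exogeneity alone the bounds on PN are max{0,(p₁−p₀)/p₁} ≤ PN ≤ min{1,(1−p₀)/p₁}.
  lower = (p₁ − p₀)/p₁ = 0.302 / 0.702 ≈ 0.4302
  upper = min{1, (1 − p₀)/p₁} = 0.6 / 0.702 ≈ 0.8547

0.430 ≤ PN ≤ 0.855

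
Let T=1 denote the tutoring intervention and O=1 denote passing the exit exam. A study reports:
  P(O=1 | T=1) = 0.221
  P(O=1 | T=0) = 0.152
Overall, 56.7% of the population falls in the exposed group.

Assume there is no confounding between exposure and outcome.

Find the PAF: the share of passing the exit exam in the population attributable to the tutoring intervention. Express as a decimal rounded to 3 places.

Let p₁ = 0.221, p₀ = 0.152.
Overall risk P(Y=1) = π·p₁ + (1−π)·p₀ = 0.567×0.221 + 0.433×0.152 = 0.19112.
Under exogeneity, PAF = [P(Y=1) − p₀] / P(Y=1).
PAF = (0.19112 − 0.152) / 0.19112 ≈ 0.2047

PAF ≈ 0.205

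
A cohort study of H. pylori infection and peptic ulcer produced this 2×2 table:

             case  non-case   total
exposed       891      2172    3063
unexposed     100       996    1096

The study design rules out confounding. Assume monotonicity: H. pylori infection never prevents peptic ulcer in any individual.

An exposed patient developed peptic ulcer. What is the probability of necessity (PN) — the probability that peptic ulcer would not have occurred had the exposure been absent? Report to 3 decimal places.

PN ≈ 0.686

p₁ = P(outcome | exposed) = 891/3063 = 0.29089
p₀ = P(outcome | unexposed) = 100/1096 = 0.091241
Under exogeneity and monotonicity, PN = (p₁ − p₀)/p₁.
PN = (0.29089 − 0.091241) / 0.29089 ≈ 0.6863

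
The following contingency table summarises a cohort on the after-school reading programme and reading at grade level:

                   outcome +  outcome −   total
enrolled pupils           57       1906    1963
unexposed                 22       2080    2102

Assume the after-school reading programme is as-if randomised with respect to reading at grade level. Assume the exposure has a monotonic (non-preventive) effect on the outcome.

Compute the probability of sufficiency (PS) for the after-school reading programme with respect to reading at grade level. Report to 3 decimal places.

p₁ = P(outcome | exposed) = 57/1963 = 0.029037
p₀ = P(outcome | unexposed) = 22/2102 = 0.010466
Under exogeneity and monotonicity, PS = (p₁ − p₀)/(1 − p₀).
PS = (0.029037 − 0.010466) / 0.98953 ≈ 0.0188

PS ≈ 0.019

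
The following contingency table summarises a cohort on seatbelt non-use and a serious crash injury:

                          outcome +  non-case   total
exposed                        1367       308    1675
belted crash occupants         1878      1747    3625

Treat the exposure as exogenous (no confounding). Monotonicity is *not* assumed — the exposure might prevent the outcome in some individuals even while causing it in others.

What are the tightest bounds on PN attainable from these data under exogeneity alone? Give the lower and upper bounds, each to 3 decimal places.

0.365 ≤ PN ≤ 0.591

p₁ = P(outcome | exposed) = 1367/1675 = 0.81612
p₀ = P(outcome | unexposed) = 1878/3625 = 0.51807
Under exogeneity alone the bounds on PN are max{0,(p₁−p₀)/p₁} ≤ PN ≤ min{1,(1−p₀)/p₁}.
  lower = (p₁ − p₀)/p₁ = 0.29805 / 0.81612 ≈ 0.3652
  upper = min{1, (1 − p₀)/p₁} = 0.48193 / 0.81612 ≈ 0.5905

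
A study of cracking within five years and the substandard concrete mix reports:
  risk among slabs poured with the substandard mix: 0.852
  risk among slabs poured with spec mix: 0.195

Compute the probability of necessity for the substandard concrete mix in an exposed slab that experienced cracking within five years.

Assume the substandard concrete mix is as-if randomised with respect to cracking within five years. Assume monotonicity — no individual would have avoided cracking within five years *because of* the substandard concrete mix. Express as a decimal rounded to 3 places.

Let p₁ = 0.852, p₀ = 0.195.
Under exogeneity and monotonicity, PN = (p₁ − p₀) / p₁.
PN = (0.852 − 0.195) / 0.852 = 0.657 / 0.852 ≈ 0.7711

PN ≈ 0.771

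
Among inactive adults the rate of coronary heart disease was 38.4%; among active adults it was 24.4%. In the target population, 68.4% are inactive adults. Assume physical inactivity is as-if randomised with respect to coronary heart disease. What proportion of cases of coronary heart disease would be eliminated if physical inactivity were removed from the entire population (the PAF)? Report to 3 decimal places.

p₁ = 0.384, p₀ = 0.244.
Overall risk P(Y=1) = π·p₁ + (1−π)·p₀ = 0.684×0.384 + 0.316×0.244 = 0.33976.
Under exogeneity, PAF = [P(Y=1) − p₀] / P(Y=1).
PAF = (0.33976 − 0.244) / 0.33976 ≈ 0.2818

PAF ≈ 0.282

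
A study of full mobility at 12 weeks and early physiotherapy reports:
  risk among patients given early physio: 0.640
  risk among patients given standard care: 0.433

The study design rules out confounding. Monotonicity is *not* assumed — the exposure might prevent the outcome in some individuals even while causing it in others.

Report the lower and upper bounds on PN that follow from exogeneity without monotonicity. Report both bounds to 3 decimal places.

0.323 ≤ PN ≤ 0.886

Let p₁ = 0.64, p₀ = 0.433.
Under exogeneity alone the bounds on PN are max{0,(p₁−p₀)/p₁} ≤ PN ≤ min{1,(1−p₀)/p₁}.
  lower = (p₁ − p₀)/p₁ = 0.207 / 0.64 ≈ 0.3234
  upper = min{1, (1 − p₀)/p₁} = 0.567 / 0.64 ≈ 0.8859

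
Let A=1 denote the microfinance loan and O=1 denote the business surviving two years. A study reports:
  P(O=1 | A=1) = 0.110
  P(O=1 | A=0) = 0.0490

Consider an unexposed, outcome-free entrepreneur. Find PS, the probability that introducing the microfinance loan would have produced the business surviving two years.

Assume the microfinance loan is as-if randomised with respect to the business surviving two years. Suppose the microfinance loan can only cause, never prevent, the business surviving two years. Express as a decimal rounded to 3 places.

Let p₁ = 0.11, p₀ = 0.049.
Under exogeneity and monotonicity, PS = (p₁ − p₀) / (1 − p₀).
PS = (0.11 − 0.049) / (1 − 0.049) = 0.061 / 0.951 ≈ 0.0641

PS ≈ 0.064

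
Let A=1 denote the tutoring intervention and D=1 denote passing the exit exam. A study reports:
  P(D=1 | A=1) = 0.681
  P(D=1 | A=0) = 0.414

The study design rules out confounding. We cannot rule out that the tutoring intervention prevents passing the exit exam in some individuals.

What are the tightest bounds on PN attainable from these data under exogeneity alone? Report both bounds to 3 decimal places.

0.392 ≤ PN ≤ 0.860

Let p₁ = 0.681, p₀ = 0.414.
Under exogeneity alone the bounds on PN are max{0,(p₁−p₀)/p₁} ≤ PN ≤ min{1,(1−p₀)/p₁}.
  lower = (p₁ − p₀)/p₁ = 0.267 / 0.681 ≈ 0.3921
  upper = min{1, (1 − p₀)/p₁} = 0.586 / 0.681 ≈ 0.8605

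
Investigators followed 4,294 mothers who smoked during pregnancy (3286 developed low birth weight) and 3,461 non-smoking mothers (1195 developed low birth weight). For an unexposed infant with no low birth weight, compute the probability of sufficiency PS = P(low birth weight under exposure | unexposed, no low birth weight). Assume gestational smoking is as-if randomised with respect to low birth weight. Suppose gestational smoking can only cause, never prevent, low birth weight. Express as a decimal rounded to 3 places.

PS ≈ 0.641

p₁ = P(outcome | exposed) = 3286/4294 = 0.76525
p₀ = P(outcome | unexposed) = 1195/3461 = 0.34528
Under exogeneity and monotonicity, PS = (p₁ − p₀) / (1 − p₀).
PS = (0.76525 − 0.34528) / (1 − 0.34528) = 0.41998 / 0.65472 ≈ 0.6415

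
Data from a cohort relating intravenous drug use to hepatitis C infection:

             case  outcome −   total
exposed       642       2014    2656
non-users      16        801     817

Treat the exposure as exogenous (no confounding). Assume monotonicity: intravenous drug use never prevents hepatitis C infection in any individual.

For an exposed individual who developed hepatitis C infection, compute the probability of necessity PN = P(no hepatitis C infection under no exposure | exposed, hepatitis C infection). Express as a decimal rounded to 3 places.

PN ≈ 0.919

p₁ = P(outcome | exposed) = 642/2656 = 0.24172
p₀ = P(outcome | unexposed) = 16/817 = 0.019584
Under exogeneity and monotonicity, PN = (p₁ − p₀) / p₁.
PN = (0.24172 − 0.019584) / 0.24172 = 0.22213 / 0.24172 ≈ 0.9190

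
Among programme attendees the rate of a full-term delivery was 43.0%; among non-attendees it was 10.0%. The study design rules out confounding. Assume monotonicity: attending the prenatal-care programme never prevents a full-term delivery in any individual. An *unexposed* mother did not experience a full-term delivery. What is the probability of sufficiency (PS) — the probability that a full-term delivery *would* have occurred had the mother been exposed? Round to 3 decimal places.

PS ≈ 0.367

p₁ = 0.43, p₀ = 0.1.
Under exogeneity and monotonicity, PS = (p₁ − p₀) / (1 − p₀).
PS = (0.43 − 0.1) / (1 − 0.1) = 0.33 / 0.9 ≈ 0.3667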